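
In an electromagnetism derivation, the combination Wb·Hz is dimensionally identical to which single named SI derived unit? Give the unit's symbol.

V

Wb = kg·m²·s⁻²·A⁻¹.
Hz = s⁻¹.
Combining: Wb·Hz = (kg·m²·s⁻²·A⁻¹) · s⁻¹ = kg·m²·s⁻³·A⁻¹.
kg·m²·s⁻³·A⁻¹ is the base-SI form of the volt.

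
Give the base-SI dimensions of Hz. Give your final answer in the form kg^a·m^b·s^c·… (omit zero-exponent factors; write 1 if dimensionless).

Hz = 1/s = s⁻¹ (frequency is cycles per second).

s⁻¹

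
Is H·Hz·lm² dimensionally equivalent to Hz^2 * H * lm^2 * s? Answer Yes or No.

Yes

Left side:
  H = Wb/A (inductance = flux per current),
      = kg·m²·s⁻²·A⁻².
  Hz = 1/s = s⁻¹ (frequency is cycles per second).
  lm = cd·sr = cd (luminous flux; sr is dimensionless).
  So lm² = cd².
  Combining: H·Hz·lm² = (kg·m²·s⁻²·A⁻²) · s⁻¹ · cd² = kg·m²·s⁻³·A⁻²·cd².
Right side:
  Hz = s⁻¹.
  So Hz² = s⁻².
  H = kg·m²·s⁻²·A⁻².
  lm = cd.
  So lm² = cd².
  Combining: Hz²·H·lm²·s = s⁻² · (kg·m²·s⁻²·A⁻²) · cd² · s = kg·m²·s⁻³·A⁻²·cd².
Both reduce to kg·m²·s⁻³·A⁻²·cd².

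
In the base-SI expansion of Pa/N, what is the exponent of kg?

0

Pa = N/m² (pressure = force per area),
    = kg·m⁻¹·s⁻².
N = kg·m/s² = kg·m·s⁻² (force = mass × acceleration).
So N⁻¹ = kg⁻¹·m⁻¹·s².
Combining: Pa·N⁻¹ = (kg·m⁻¹·s⁻²) · (kg⁻¹·m⁻¹·s²) = m⁻².
The exponent of kg is 0.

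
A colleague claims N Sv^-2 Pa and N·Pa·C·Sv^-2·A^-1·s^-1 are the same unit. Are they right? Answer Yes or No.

Yes

Left side:
  N = kg·m·s⁻².
  Sv = m²·s⁻².
  So Sv⁻² = m⁻⁴·s⁴.
  Pa = kg·m⁻¹·s⁻².
  Combining: N·Sv⁻²·Pa = (kg·m·s⁻²) · (m⁻⁴·s⁴) · (kg·m⁻¹·s⁻²) = kg²·m⁻⁴.
Right side:
  N = kg·m·s⁻².
  Pa = kg·m⁻¹·s⁻².
  C = s·A.
  Sv = m²·s⁻².
  So Sv⁻² = m⁻⁴·s⁴.
  Combining: N·Pa·C·Sv⁻²·A⁻¹·s⁻¹ = (kg·m·s⁻²) · (kg·m⁻¹·s⁻²) · (s·A) · (m⁻⁴·s⁴) · A⁻¹ · s⁻¹ = kg²·m⁻⁴.
Both reduce to kg²·m⁻⁴.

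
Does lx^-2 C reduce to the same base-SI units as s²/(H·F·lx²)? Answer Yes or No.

Left side:
  lx = m⁻²·cd.
  So lx⁻² = m⁴·cd⁻².
  C = s·A.
  Combining: lx⁻²·C = (m⁴·cd⁻²) · (s·A) = m⁴·s·A·cd⁻².
Right side:
  H = kg·m²·s⁻²·A⁻².
  So H⁻¹ = kg⁻¹·m⁻²·s²·A².
  F = kg⁻¹·m⁻²·s⁴·A².
  So F⁻¹ = kg·m²·s⁻⁴·A⁻².
  lx = m⁻²·cd.
  So lx⁻² = m⁴·cd⁻².
  Combining: H⁻¹·F⁻¹·lx⁻²·s² = (kg⁻¹·m⁻²·s²·A²) · (kg·m²·s⁻⁴·A⁻²) · (m⁴·cd⁻²) · s² = m⁴·cd⁻².
Left is m⁴·s·A·cd⁻²; right is m⁴·cd⁻² — different.

No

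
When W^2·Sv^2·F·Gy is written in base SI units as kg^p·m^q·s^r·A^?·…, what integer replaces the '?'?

2

W = kg·m²·s⁻³.
So W² = kg²·m⁴·s⁻⁶.
Sv = m²·s⁻².
So Sv² = m⁴·s⁻⁴.
F = kg⁻¹·m⁻²·s⁴·A².
Gy = m²·s⁻².
Combining: W²·Sv²·F·Gy = (kg²·m⁴·s⁻⁶) · (m⁴·s⁻⁴) · (kg⁻¹·m⁻²·s⁴·A²) · (m²·s⁻²) = kg·m⁸·s⁻⁸·A².
The exponent of A is 2.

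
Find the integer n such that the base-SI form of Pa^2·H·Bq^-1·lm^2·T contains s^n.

Pa = N/m² (pressure = force per area),
    = kg·m⁻¹·s⁻².
So Pa² = kg²·m⁻²·s⁻⁴.
H = Wb/A (inductance = flux per current),
    = kg·m²·s⁻²·A⁻².
Bq = 1/s = s⁻¹ (activity is decays per second).
So Bq⁻¹ = s.
lm = cd·sr = cd (luminous flux; sr is dimensionless).
So lm² = cd².
T = Wb/m² (flux density = flux per area),
    = kg·s⁻²·A⁻¹.
Combining: Pa²·H·Bq⁻¹·lm²·T = (kg²·m⁻²·s⁻⁴) · (kg·m²·s⁻²·A⁻²) · s · cd² · (kg·s⁻²·A⁻¹) = kg⁴·s⁻⁷·A⁻³·cd².
The exponent of s is -7.

-7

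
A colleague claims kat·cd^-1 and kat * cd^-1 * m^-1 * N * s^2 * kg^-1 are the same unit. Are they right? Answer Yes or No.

Yes

Left side:
  kat = mol/s = s⁻¹·mol (catalytic activity).
  Combining: kat·cd⁻¹ = (s⁻¹·mol) · cd⁻¹ = s⁻¹·mol·cd⁻¹.
Right side:
  kat = s⁻¹·mol.
  N = kg·m·s⁻².
  Combining: kat·cd⁻¹·m⁻¹·N·s²·kg⁻¹ = (s⁻¹·mol) · cd⁻¹ · m⁻¹ · (kg·m·s⁻²) · s² · kg⁻¹ = s⁻¹·mol·cd⁻¹.
Both reduce to s⁻¹·mol·cd⁻¹.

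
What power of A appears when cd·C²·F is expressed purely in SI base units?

C = s·A.
So C² = s²·A².
F = kg⁻¹·m⁻²·s⁴·A².
Combining: cd·C²·F = cd · (s²·A²) · (kg⁻¹·m⁻²·s⁴·A²) = kg⁻¹·m⁻²·s⁶·A⁴·cd.
The exponent of A is 4.

4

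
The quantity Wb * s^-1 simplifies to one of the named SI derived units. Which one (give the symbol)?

V

Wb = kg·m²·s⁻²·A⁻¹.
Combining: Wb·s⁻¹ = (kg·m²·s⁻²·A⁻¹) · s⁻¹ = kg·m²·s⁻³·A⁻¹.
kg·m²·s⁻³·A⁻¹ is the base-SI form of the volt.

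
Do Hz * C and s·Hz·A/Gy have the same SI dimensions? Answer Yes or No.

Left side:
  Hz = 1/s = s⁻¹ (frequency is cycles per second).
  C = A·s = s·A (charge = current × time).
  Combining: Hz·C = s⁻¹ · (s·A) = A.
Right side:
  Hz = 1/s = s⁻¹ (frequency is cycles per second).
  Gy = J/kg (absorbed dose = energy per mass),
      = m²·s⁻².
  So Gy⁻¹ = m⁻²·s².
  Combining: s·Hz·A·Gy⁻¹ = s · s⁻¹ · A · (m⁻²·s²) = m⁻²·s²·A.
Left is A; right is m⁻²·s²·A — different.

No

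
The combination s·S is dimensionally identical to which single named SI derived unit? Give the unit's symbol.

F

S = kg⁻¹·m⁻²·s³·A².
Combining: s·S = s · (kg⁻¹·m⁻²·s³·A²) = kg⁻¹·m⁻²·s⁴·A².
kg⁻¹·m⁻²·s⁴·A² is the base-SI form of the farad.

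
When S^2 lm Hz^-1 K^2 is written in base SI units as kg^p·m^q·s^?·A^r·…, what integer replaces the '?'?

S = 1/Ω (conductance is reciprocal resistance),
    = kg⁻¹·m⁻²·s³·A².
So S² = kg⁻²·m⁻⁴·s⁶·A⁴.
lm = cd·sr = cd (luminous flux; sr is dimensionless).
Hz = 1/s = s⁻¹ (frequency is cycles per second).
So Hz⁻¹ = s.
Combining: S²·lm·Hz⁻¹·K² = (kg⁻²·m⁻⁴·s⁶·A⁴) · cd · s · K² = kg⁻²·m⁻⁴·s⁷·A⁴·K²·cd.
The exponent of s is 7.

7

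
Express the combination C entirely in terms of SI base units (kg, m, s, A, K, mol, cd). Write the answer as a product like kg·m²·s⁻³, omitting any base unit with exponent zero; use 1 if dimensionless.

s·A

C = A·s = s·A (charge = current × time).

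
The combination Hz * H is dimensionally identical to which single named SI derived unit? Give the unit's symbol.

Hz = s⁻¹.
H = kg·m²·s⁻²·A⁻².
Combining: Hz·H = s⁻¹ · (kg·m²·s⁻²·A⁻²) = kg·m²·s⁻³·A⁻².
kg·m²·s⁻³·A⁻² is the base-SI form of the ohm.

Ω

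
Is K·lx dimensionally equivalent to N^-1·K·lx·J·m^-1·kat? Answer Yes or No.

No

Left side:
  lx = lm/m² (illuminance = luminous flux per area),
      = m⁻²·cd.
  Combining: K·lx = K · (m⁻²·cd) = m⁻²·K·cd.
Right side:
  N = kg·m/s² = kg·m·s⁻² (force = mass × acceleration).
  So N⁻¹ = kg⁻¹·m⁻¹·s².
  lx = lm/m² (illuminance = luminous flux per area),
      = m⁻²·cd.
  J = N·m (work = force × distance),
      = kg·m²·s⁻².
  kat = mol/s = s⁻¹·mol (catalytic activity).
  Combining: N⁻¹·K·lx·J·m⁻¹·kat = (kg⁻¹·m⁻¹·s²) · K · (m⁻²·cd) · (kg·m²·s⁻²) · m⁻¹ · (s⁻¹·mol) = m⁻²·s⁻¹·K·mol·cd.
Left is m⁻²·K·cd; right is m⁻²·s⁻¹·K·mol·cd — different.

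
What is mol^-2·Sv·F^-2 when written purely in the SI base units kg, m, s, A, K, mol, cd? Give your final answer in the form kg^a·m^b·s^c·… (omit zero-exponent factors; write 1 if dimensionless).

kg²·m⁶·s⁻¹⁰·A⁻⁴·mol⁻²

Sv = J/kg (equivalent dose = energy per mass),
    = m²·s⁻².
F = C/V (capacitance = charge per voltage),
    = A·s/(kg·m²·s⁻³·A⁻¹) (substituting C and V),
    = kg⁻¹·m⁻²·s⁴·A².
So F⁻² = kg²·m⁴·s⁻⁸·A⁻⁴.
Combining: mol⁻²·Sv·F⁻² = mol⁻² · (m²·s⁻²) · (kg²·m⁴·s⁻⁸·A⁻⁴) = kg²·m⁶·s⁻¹⁰·A⁻⁴·mol⁻².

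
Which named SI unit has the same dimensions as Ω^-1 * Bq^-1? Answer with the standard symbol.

F

Ω = kg·m²·s⁻³·A⁻².
So Ω⁻¹ = kg⁻¹·m⁻²·s³·A².
Bq = s⁻¹.
So Bq⁻¹ = s.
Combining: Ω⁻¹·Bq⁻¹ = (kg⁻¹·m⁻²·s³·A²) · s = kg⁻¹·m⁻²·s⁴·A².
kg⁻¹·m⁻²·s⁴·A² is the base-SI form of the farad.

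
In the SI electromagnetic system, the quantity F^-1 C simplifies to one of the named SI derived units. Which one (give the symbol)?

F = C/V (capacitance = charge per voltage),
    = A·s/(kg·m²·s⁻³·A⁻¹) (substituting C and V),
    = kg⁻¹·m⁻²·s⁴·A².
So F⁻¹ = kg·m²·s⁻⁴·A⁻².
C = A·s = s·A (charge = current × time).
Combining: F⁻¹·C = (kg·m²·s⁻⁴·A⁻²) · (s·A) = kg·m²·s⁻³·A⁻¹.
kg·m²·s⁻³·A⁻¹ is the base-SI form of the volt.

V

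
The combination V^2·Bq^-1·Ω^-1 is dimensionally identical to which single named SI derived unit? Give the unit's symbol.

J

V = kg·m²·s⁻³·A⁻¹.
So V² = kg²·m⁴·s⁻⁶·A⁻².
Bq = s⁻¹.
So Bq⁻¹ = s.
Ω = kg·m²·s⁻³·A⁻².
So Ω⁻¹ = kg⁻¹·m⁻²·s³·A².
Combining: V²·Bq⁻¹·Ω⁻¹ = (kg²·m⁴·s⁻⁶·A⁻²) · s · (kg⁻¹·m⁻²·s³·A²) = kg·m²·s⁻².
kg·m²·s⁻² is the base-SI form of the joule.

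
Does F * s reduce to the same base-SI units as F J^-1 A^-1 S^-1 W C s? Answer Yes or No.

No

Left side:
  F = C/V (capacitance = charge per voltage),
      = A·s/(kg·m²·s⁻³·A⁻¹) (substituting C and V),
      = kg⁻¹·m⁻²·s⁴·A².
  Combining: F·s = (kg⁻¹·m⁻²·s⁴·A²) · s = kg⁻¹·m⁻²·s⁵·A².
Right side:
  F = C/V (capacitance = charge per voltage),
      = A·s/(kg·m²·s⁻³·A⁻¹) (substituting C and V),
      = kg⁻¹·m⁻²·s⁴·A².
  J = N·m (work = force × distance),
      = kg·m²·s⁻².
  So J⁻¹ = kg⁻¹·m⁻²·s².
  S = 1/Ω (conductance is reciprocal resistance),
      = kg⁻¹·m⁻²·s³·A².
  So S⁻¹ = kg·m²·s⁻³·A⁻².
  W = J/s (power = energy per time),
      = kg·m²·s⁻³.
  C = A·s = s·A (charge = current × time).
  Combining: F·J⁻¹·A⁻¹·S⁻¹·W·C·s = (kg⁻¹·m⁻²·s⁴·A²) · (kg⁻¹·m⁻²·s²) · A⁻¹ · (kg·m²·s⁻³·A⁻²) · (kg·m²·s⁻³) · (s·A) · s = s².
Left is kg⁻¹·m⁻²·s⁵·A²; right is s² — different.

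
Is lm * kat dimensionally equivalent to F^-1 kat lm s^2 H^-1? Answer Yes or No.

Left side:
  lm = cd·sr = cd (luminous flux; sr is dimensionless).
  kat = mol/s = s⁻¹·mol (catalytic activity).
  Combining: lm·kat = cd · (s⁻¹·mol) = s⁻¹·mol·cd.
Right side:
  F = C/V (capacitance = charge per voltage),
      = A·s/(kg·m²·s⁻³·A⁻¹) (substituting C and V),
      = kg⁻¹·m⁻²·s⁴·A².
  So F⁻¹ = kg·m²·s⁻⁴·A⁻².
  kat = mol/s = s⁻¹·mol (catalytic activity).
  lm = cd·sr = cd (luminous flux; sr is dimensionless).
  H = Wb/A (inductance = flux per current),
      = kg·m²·s⁻²·A⁻².
  So H⁻¹ = kg⁻¹·m⁻²·s²·A².
  Combining: F⁻¹·kat·lm·s²·H⁻¹ = (kg·m²·s⁻⁴·A⁻²) · (s⁻¹·mol) · cd · s² · (kg⁻¹·m⁻²·s²·A²) = s⁻¹·mol·cd.
Both reduce to s⁻¹·mol·cd.

Yes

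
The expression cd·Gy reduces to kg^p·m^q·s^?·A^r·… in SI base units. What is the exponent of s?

-2

Gy = J/kg (absorbed dose = energy per mass),
    = m²·s⁻².
Combining: cd·Gy = cd · (m²·s⁻²) = m²·s⁻²·cd.
The exponent of s is -2.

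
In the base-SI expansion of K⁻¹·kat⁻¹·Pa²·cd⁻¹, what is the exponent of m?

kat = s⁻¹·mol.
So kat⁻¹ = s·mol⁻¹.
Pa = kg·m⁻¹·s⁻².
So Pa² = kg²·m⁻²·s⁻⁴.
Combining: K⁻¹·kat⁻¹·Pa²·cd⁻¹ = K⁻¹ · (s·mol⁻¹) · (kg²·m⁻²·s⁻⁴) · cd⁻¹ = kg²·m⁻²·s⁻³·K⁻¹·mol⁻¹·cd⁻¹.
The exponent of m is -2.

-2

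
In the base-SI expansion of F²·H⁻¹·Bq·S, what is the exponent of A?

F = C/V (capacitance = charge per voltage),
    = A·s/(kg·m²·s⁻³·A⁻¹) (substituting C and V),
    = kg⁻¹·m⁻²·s⁴·A².
So F² = kg⁻²·m⁻⁴·s⁸·A⁴.
H = Wb/A (inductance = flux per current),
    = kg·m²·s⁻²·A⁻².
So H⁻¹ = kg⁻¹·m⁻²·s²·A².
Bq = 1/s = s⁻¹ (activity is decays per second).
S = 1/Ω (conductance is reciprocal resistance),
    = kg⁻¹·m⁻²·s³·A².
Combining: F²·H⁻¹·Bq·S = (kg⁻²·m⁻⁴·s⁸·A⁴) · (kg⁻¹·m⁻²·s²·A²) · s⁻¹ · (kg⁻¹·m⁻²·s³·A²) = kg⁻⁴·m⁻⁸·s¹²·A⁸.
The exponent of A is 8.

8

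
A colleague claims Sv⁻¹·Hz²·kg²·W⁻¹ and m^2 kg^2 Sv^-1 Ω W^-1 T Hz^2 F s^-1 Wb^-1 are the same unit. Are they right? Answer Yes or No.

Yes

Left side:
  Sv = J/kg (equivalent dose = energy per mass),
      = m²·s⁻².
  So Sv⁻¹ = m⁻²·s².
  Hz = 1/s = s⁻¹ (frequency is cycles per second).
  So Hz² = s⁻².
  W = J/s (power = energy per time),
      = kg·m²·s⁻³.
  So W⁻¹ = kg⁻¹·m⁻²·s³.
  Combining: Sv⁻¹·Hz²·kg²·W⁻¹ = (m⁻²·s²) · s⁻² · kg² · (kg⁻¹·m⁻²·s³) = kg·m⁻⁴·s³.
Right side:
  Sv = m²·s⁻².
  So Sv⁻¹ = m⁻²·s².
  Ω = kg·m²·s⁻³·A⁻².
  W = kg·m²·s⁻³.
  So W⁻¹ = kg⁻¹·m⁻²·s³.
  T = kg·s⁻²·A⁻¹.
  Hz = s⁻¹.
  So Hz² = s⁻².
  F = kg⁻¹·m⁻²·s⁴·A².
  Wb = kg·m²·s⁻²·A⁻¹.
  So Wb⁻¹ = kg⁻¹·m⁻²·s²·A.
  Combining: m²·kg²·Sv⁻¹·Ω·W⁻¹·T·Hz²·F·s⁻¹·Wb⁻¹ = m² · kg² · (m⁻²·s²) · (kg·m²·s⁻³·A⁻²) · (kg⁻¹·m⁻²·s³) · (kg·s⁻²·A⁻¹) · s⁻² · (kg⁻¹·m⁻²·s⁴·A²) · s⁻¹ · (kg⁻¹·m⁻²·s²·A) = kg·m⁻⁴·s³.
Both reduce to kg·m⁻⁴·s³.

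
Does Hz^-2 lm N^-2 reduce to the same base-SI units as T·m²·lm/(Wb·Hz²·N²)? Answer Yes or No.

Yes

Left side:
  Hz = s⁻¹.
  So Hz⁻² = s².
  lm = cd.
  N = kg·m·s⁻².
  So N⁻² = kg⁻²·m⁻²·s⁴.
  Combining: Hz⁻²·lm·N⁻² = s² · cd · (kg⁻²·m⁻²·s⁴) = kg⁻²·m⁻²·s⁶·cd.
Right side:
  T = kg·s⁻²·A⁻¹.
  Wb = kg·m²·s⁻²·A⁻¹.
  So Wb⁻¹ = kg⁻¹·m⁻²·s²·A.
  Hz = s⁻¹.
  So Hz⁻² = s².
  lm = cd.
  N = kg·m·s⁻².
  So N⁻² = kg⁻²·m⁻²·s⁴.
  Combining: T·m²·Wb⁻¹·Hz⁻²·lm·N⁻² = (kg·s⁻²·A⁻¹) · m² · (kg⁻¹·m⁻²·s²·A) · s² · cd · (kg⁻²·m⁻²·s⁴) = kg⁻²·m⁻²·s⁶·cd.
Both reduce to kg⁻²·m⁻²·s⁶·cd.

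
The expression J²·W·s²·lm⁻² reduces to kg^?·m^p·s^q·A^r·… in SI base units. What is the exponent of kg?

J = kg·m²·s⁻².
So J² = kg²·m⁴·s⁻⁴.
W = kg·m²·s⁻³.
lm = cd.
So lm⁻² = cd⁻².
Combining: J²·W·s²·lm⁻² = (kg²·m⁴·s⁻⁴) · (kg·m²·s⁻³) · s² · cd⁻² = kg³·m⁶·s⁻⁵·cd⁻².
The exponent of kg is 3.

3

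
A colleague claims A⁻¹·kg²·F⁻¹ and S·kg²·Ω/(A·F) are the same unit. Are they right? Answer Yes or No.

Yes

Left side:
  F = kg⁻¹·m⁻²·s⁴·A².
  So F⁻¹ = kg·m²·s⁻⁴·A⁻².
  Combining: A⁻¹·kg²·F⁻¹ = A⁻¹ · kg² · (kg·m²·s⁻⁴·A⁻²) = kg³·m²·s⁻⁴·A⁻³.
Right side:
  S = kg⁻¹·m⁻²·s³·A².
  F = kg⁻¹·m⁻²·s⁴·A².
  So F⁻¹ = kg·m²·s⁻⁴·A⁻².
  Ω = kg·m²·s⁻³·A⁻².
  Combining: S·kg²·A⁻¹·F⁻¹·Ω = (kg⁻¹·m⁻²·s³·A²) · kg² · A⁻¹ · (kg·m²·s⁻⁴·A⁻²) · (kg·m²·s⁻³·A⁻²) = kg³·m²·s⁻⁴·A⁻³.
Both reduce to kg³·m²·s⁻⁴·A⁻³.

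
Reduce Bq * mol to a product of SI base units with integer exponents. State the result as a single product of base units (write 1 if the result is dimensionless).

Bq = s⁻¹.
Combining: Bq·mol = s⁻¹ · mol = s⁻¹·mol.

s⁻¹·mol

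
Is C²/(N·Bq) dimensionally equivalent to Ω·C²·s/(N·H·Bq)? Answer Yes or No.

Yes

Left side:
  N = kg·m/s² = kg·m·s⁻² (force = mass × acceleration).
  So N⁻¹ = kg⁻¹·m⁻¹·s².
  C = A·s = s·A (charge = current × time).
  So C² = s²·A².
  Bq = 1/s = s⁻¹ (activity is decays per second).
  So Bq⁻¹ = s.
  Combining: N⁻¹·C²·Bq⁻¹ = (kg⁻¹·m⁻¹·s²) · (s²·A²) · s = kg⁻¹·m⁻¹·s⁵·A².
Right side:
  N = kg·m·s⁻².
  So N⁻¹ = kg⁻¹·m⁻¹·s².
  H = kg·m²·s⁻²·A⁻².
  So H⁻¹ = kg⁻¹·m⁻²·s²·A².
  Bq = s⁻¹.
  So Bq⁻¹ = s.
  Ω = kg·m²·s⁻³·A⁻².
  C = s·A.
  So C² = s²·A².
  Combining: N⁻¹·H⁻¹·Bq⁻¹·Ω·C²·s = (kg⁻¹·m⁻¹·s²) · (kg⁻¹·m⁻²·s²·A²) · s · (kg·m²·s⁻³·A⁻²) · (s²·A²) · s = kg⁻¹·m⁻¹·s⁵·A².
Both reduce to kg⁻¹·m⁻¹·s⁵·A².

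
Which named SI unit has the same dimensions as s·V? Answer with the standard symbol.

V = kg·m²·s⁻³·A⁻¹.
Combining: s·V = s · (kg·m²·s⁻³·A⁻¹) = kg·m²·s⁻²·A⁻¹.
kg·m²·s⁻²·A⁻¹ is the base-SI form of the weber.

Wb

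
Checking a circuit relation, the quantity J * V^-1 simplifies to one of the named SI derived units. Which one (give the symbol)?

J = N·m (work = force × distance),
    = kg·m²·s⁻².
V = W/A (potential = power per current),
    = kg·m²·s⁻³·A⁻¹.
So V⁻¹ = kg⁻¹·m⁻²·s³·A.
Combining: J·V⁻¹ = (kg·m²·s⁻²) · (kg⁻¹·m⁻²·s³·A) = s·A.
s·A is the base-SI form of the coulomb.

C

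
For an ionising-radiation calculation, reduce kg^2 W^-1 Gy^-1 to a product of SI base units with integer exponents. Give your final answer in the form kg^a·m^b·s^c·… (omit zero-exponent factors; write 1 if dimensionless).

kg·m⁻⁴·s⁵

W = J/s (power = energy per time),
    = kg·m²·s⁻³.
So W⁻¹ = kg⁻¹·m⁻²·s³.
Gy = J/kg (absorbed dose = energy per mass),
    = m²·s⁻².
So Gy⁻¹ = m⁻²·s².
Combining: kg²·W⁻¹·Gy⁻¹ = kg² · (kg⁻¹·m⁻²·s³) · (m⁻²·s²) = kg·m⁻⁴·s⁵.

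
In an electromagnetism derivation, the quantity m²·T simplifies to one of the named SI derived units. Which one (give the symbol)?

Wb

T = Wb/m² (flux density = flux per area),
    = kg·s⁻²·A⁻¹.
Combining: m²·T = m² · (kg·s⁻²·A⁻¹) = kg·m²·s⁻²·A⁻¹.
kg·m²·s⁻²·A⁻¹ is the base-SI form of the weber.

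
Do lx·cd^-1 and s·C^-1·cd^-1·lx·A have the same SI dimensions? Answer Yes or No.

Yes

Left side:
  lx = lm/m² (illuminance = luminous flux per area),
      = m⁻²·cd.
  Combining: lx·cd⁻¹ = (m⁻²·cd) · cd⁻¹ = m⁻².
Right side:
  C = A·s = s·A (charge = current × time).
  So C⁻¹ = s⁻¹·A⁻¹.
  lx = lm/m² (illuminance = luminous flux per area),
      = m⁻²·cd.
  Combining: s·C⁻¹·cd⁻¹·lx·A = s · (s⁻¹·A⁻¹) · cd⁻¹ · (m⁻²·cd) · A = m⁻².
Both reduce to m⁻².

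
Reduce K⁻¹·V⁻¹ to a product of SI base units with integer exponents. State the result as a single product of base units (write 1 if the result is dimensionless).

V = W/A (potential = power per current),
    = kg·m²·s⁻³·A⁻¹.
So V⁻¹ = kg⁻¹·m⁻²·s³·A.
Combining: K⁻¹·V⁻¹ = K⁻¹ · (kg⁻¹·m⁻²·s³·A) = kg⁻¹·m⁻²·s³·A·K⁻¹.

kg⁻¹·m⁻²·s³·A·K⁻¹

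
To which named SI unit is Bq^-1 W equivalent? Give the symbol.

Bq = 1/s = s⁻¹ (activity is decays per second).
So Bq⁻¹ = s.
W = J/s (power = energy per time),
    = kg·m²·s⁻³.
Combining: Bq⁻¹·W = s · (kg·m²·s⁻³) = kg·m²·s⁻².
kg·m²·s⁻² is the base-SI form of the joule.

J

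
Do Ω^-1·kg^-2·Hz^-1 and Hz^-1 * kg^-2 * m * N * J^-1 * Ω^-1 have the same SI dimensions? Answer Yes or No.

Yes

Left side:
  Ω = V/A (resistance = voltage per current),
      = kg·m²·s⁻³·A⁻².
  So Ω⁻¹ = kg⁻¹·m⁻²·s³·A².
  Hz = 1/s = s⁻¹ (frequency is cycles per second).
  So Hz⁻¹ = s.
  Combining: Ω⁻¹·kg⁻²·Hz⁻¹ = (kg⁻¹·m⁻²·s³·A²) · kg⁻² · s = kg⁻³·m⁻²·s⁴·A².
Right side:
  Hz = 1/s = s⁻¹ (frequency is cycles per second).
  So Hz⁻¹ = s.
  N = kg·m/s² = kg·m·s⁻² (force = mass × acceleration).
  J = N·m (work = force × distance),
      = kg·m²·s⁻².
  So J⁻¹ = kg⁻¹·m⁻²·s².
  Ω = V/A (resistance = voltage per current),
      = kg·m²·s⁻³·A⁻².
  So Ω⁻¹ = kg⁻¹·m⁻²·s³·A².
  Combining: Hz⁻¹·kg⁻²·m·N·J⁻¹·Ω⁻¹ = s · kg⁻² · m · (kg·m·s⁻²) · (kg⁻¹·m⁻²·s²) · (kg⁻¹·m⁻²·s³·A²) = kg⁻³·m⁻²·s⁴·A².
Both reduce to kg⁻³·m⁻²·s⁴·A².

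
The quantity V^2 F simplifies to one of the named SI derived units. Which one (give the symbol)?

V = W/A (potential = power per current),
    = kg·m²·s⁻³·A⁻¹.
So V² = kg²·m⁴·s⁻⁶·A⁻².
F = C/V (capacitance = charge per voltage),
    = A·s/(kg·m²·s⁻³·A⁻¹) (substituting C and V),
    = kg⁻¹·m⁻²·s⁴·A².
Combining: V²·F = (kg²·m⁴·s⁻⁶·A⁻²) · (kg⁻¹·m⁻²·s⁴·A²) = kg·m²·s⁻².
kg·m²·s⁻² is the base-SI form of the joule.

J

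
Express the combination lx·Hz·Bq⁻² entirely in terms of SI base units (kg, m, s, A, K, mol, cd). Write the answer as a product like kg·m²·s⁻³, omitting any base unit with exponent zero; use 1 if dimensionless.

lx = m⁻²·cd.
Hz = s⁻¹.
Bq = s⁻¹.
So Bq⁻² = s².
Combining: lx·Hz·Bq⁻² = (m⁻²·cd) · s⁻¹ · s² = m⁻²·s·cd.

m⁻²·s·cd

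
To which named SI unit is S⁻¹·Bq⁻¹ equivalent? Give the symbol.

H

S = 1/Ω (conductance is reciprocal resistance),
    = kg⁻¹·m⁻²·s³·A².
So S⁻¹ = kg·m²·s⁻³·A⁻².
Bq = 1/s = s⁻¹ (activity is decays per second).
So Bq⁻¹ = s.
Combining: S⁻¹·Bq⁻¹ = (kg·m²·s⁻³·A⁻²) · s = kg·m²·s⁻²·A⁻².
kg·m²·s⁻²·A⁻² is the base-SI form of the henry.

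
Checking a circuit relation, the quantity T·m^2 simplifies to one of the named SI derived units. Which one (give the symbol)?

Wb

T = Wb/m² (flux density = flux per area),
    = kg·s⁻²·A⁻¹.
Combining: T·m² = (kg·s⁻²·A⁻¹) · m² = kg·m²·s⁻²·A⁻¹.
kg·m²·s⁻²·A⁻¹ is the base-SI form of the weber.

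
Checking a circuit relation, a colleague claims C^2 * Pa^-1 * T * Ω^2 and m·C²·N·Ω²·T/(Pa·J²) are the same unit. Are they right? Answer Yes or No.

Left side:
  C = A·s = s·A (charge = current × time).
  So C² = s²·A².
  Pa = N/m² (pressure = force per area),
      = kg·m⁻¹·s⁻².
  So Pa⁻¹ = kg⁻¹·m·s².
  T = Wb/m² (flux density = flux per area),
      = kg·s⁻²·A⁻¹.
  Ω = V/A (resistance = voltage per current),
      = kg·m²·s⁻³·A⁻².
  So Ω² = kg²·m⁴·s⁻⁶·A⁻⁴.
  Combining: C²·Pa⁻¹·T·Ω² = (s²·A²) · (kg⁻¹·m·s²) · (kg·s⁻²·A⁻¹) · (kg²·m⁴·s⁻⁶·A⁻⁴) = kg²·m⁵·s⁻⁴·A⁻³.
Right side:
  C = s·A.
  So C² = s²·A².
  N = kg·m·s⁻².
  Ω = kg·m²·s⁻³·A⁻².
  So Ω² = kg²·m⁴·s⁻⁶·A⁻⁴.
  Pa = kg·m⁻¹·s⁻².
  So Pa⁻¹ = kg⁻¹·m·s².
  T = kg·s⁻²·A⁻¹.
  J = kg·m²·s⁻².
  So J⁻² = kg⁻²·m⁻⁴·s⁴.
  Combining: m·C²·N·Ω²·Pa⁻¹·T·J⁻² = m · (s²·A²) · (kg·m·s⁻²) · (kg²·m⁴·s⁻⁶·A⁻⁴) · (kg⁻¹·m·s²) · (kg·s⁻²·A⁻¹) · (kg⁻²·m⁻⁴·s⁴) = kg·m³·s⁻²·A⁻³.
Left is kg²·m⁵·s⁻⁴·A⁻³; right is kg·m³·s⁻²·A⁻³ — different.

No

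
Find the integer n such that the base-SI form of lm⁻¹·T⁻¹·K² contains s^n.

2

lm = cd.
So lm⁻¹ = cd⁻¹.
T = kg·s⁻²·A⁻¹.
So T⁻¹ = kg⁻¹·s²·A.
Combining: lm⁻¹·T⁻¹·K² = cd⁻¹ · (kg⁻¹·s²·A) · K² = kg⁻¹·s²·A·K²·cd⁻¹.
The exponent of s is 2.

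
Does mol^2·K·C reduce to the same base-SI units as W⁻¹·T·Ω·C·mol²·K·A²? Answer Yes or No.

Left side:
  C = A·s = s·A (charge = current × time).
  Combining: mol²·K·C = mol² · K · (s·A) = s·A·K·mol².
Right side:
  W = kg·m²·s⁻³.
  So W⁻¹ = kg⁻¹·m⁻²·s³.
  T = kg·s⁻²·A⁻¹.
  Ω = kg·m²·s⁻³·A⁻².
  C = s·A.
  Combining: W⁻¹·T·Ω·C·mol²·K·A² = (kg⁻¹·m⁻²·s³) · (kg·s⁻²·A⁻¹) · (kg·m²·s⁻³·A⁻²) · (s·A) · mol² · K · A² = kg·s⁻¹·K·mol².
Left is s·A·K·mol²; right is kg·s⁻¹·K·mol² — different.

No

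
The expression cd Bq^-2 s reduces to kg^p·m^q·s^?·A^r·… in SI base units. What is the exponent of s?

Bq = 1/s = s⁻¹ (activity is decays per second).
So Bq⁻² = s².
Combining: cd·Bq⁻²·s = cd · s² · s = s³·cd.
The exponent of s is 3.

3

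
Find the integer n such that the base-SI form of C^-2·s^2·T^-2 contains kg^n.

-2

C = A·s = s·A (charge = current × time).
So C⁻² = s⁻²·A⁻².
T = Wb/m² (flux density = flux per area),
    = kg·s⁻²·A⁻¹.
So T⁻² = kg⁻²·s⁴·A².
Combining: C⁻²·s²·T⁻² = (s⁻²·A⁻²) · s² · (kg⁻²·s⁴·A²) = kg⁻²·s⁴.
The exponent of kg is -2.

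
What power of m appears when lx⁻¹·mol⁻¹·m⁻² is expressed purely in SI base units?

0

lx = lm/m² (illuminance = luminous flux per area),
    = m⁻²·cd.
So lx⁻¹ = m²·cd⁻¹.
Combining: lx⁻¹·mol⁻¹·m⁻² = (m²·cd⁻¹) · mol⁻¹ · m⁻² = mol⁻¹·cd⁻¹.
The exponent of m is 0.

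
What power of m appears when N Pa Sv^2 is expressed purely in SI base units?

N = kg·m/s² = kg·m·s⁻² (force = mass × acceleration).
Pa = N/m² (pressure = force per area),
    = kg·m⁻¹·s⁻².
Sv = J/kg (equivalent dose = energy per mass),
    = m²·s⁻².
So Sv² = m⁴·s⁻⁴.
Combining: N·Pa·Sv² = (kg·m·s⁻²) · (kg·m⁻¹·s⁻²) · (m⁴·s⁻⁴) = kg²·m⁴·s⁻⁸.
The exponent of m is 4.

4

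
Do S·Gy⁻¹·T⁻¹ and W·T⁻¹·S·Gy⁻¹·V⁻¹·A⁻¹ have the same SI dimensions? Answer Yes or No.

Left side:
  S = kg⁻¹·m⁻²·s³·A².
  Gy = m²·s⁻².
  So Gy⁻¹ = m⁻²·s².
  T = kg·s⁻²·A⁻¹.
  So T⁻¹ = kg⁻¹·s²·A.
  Combining: S·Gy⁻¹·T⁻¹ = (kg⁻¹·m⁻²·s³·A²) · (m⁻²·s²) · (kg⁻¹·s²·A) = kg⁻²·m⁻⁴·s⁷·A³.
Right side:
  W = J/s (power = energy per time),
      = kg·m²·s⁻³.
  T = Wb/m² (flux density = flux per area),
      = kg·s⁻²·A⁻¹.
  So T⁻¹ = kg⁻¹·s²·A.
  S = 1/Ω (conductance is reciprocal resistance),
      = kg⁻¹·m⁻²·s³·A².
  Gy = J/kg (absorbed dose = energy per mass),
      = m²·s⁻².
  So Gy⁻¹ = m⁻²·s².
  V = W/A (potential = power per current),
      = kg·m²·s⁻³·A⁻¹.
  So V⁻¹ = kg⁻¹·m⁻²·s³·A.
  Combining: W·T⁻¹·S·Gy⁻¹·V⁻¹·A⁻¹ = (kg·m²·s⁻³) · (kg⁻¹·s²·A) · (kg⁻¹·m⁻²·s³·A²) · (m⁻²·s²) · (kg⁻¹·m⁻²·s³·A) · A⁻¹ = kg⁻²·m⁻⁴·s⁷·A³.
Both reduce to kg⁻²·m⁻⁴·s⁷·A³.

Yes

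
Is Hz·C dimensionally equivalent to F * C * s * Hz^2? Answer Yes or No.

Left side:
  Hz = s⁻¹.
  C = s·A.
  Combining: Hz·C = s⁻¹ · (s·A) = A.
Right side:
  F = C/V (capacitance = charge per voltage),
      = A·s/(kg·m²·s⁻³·A⁻¹) (substituting C and V),
      = kg⁻¹·m⁻²·s⁴·A².
  C = A·s = s·A (charge = current × time).
  Hz = 1/s = s⁻¹ (frequency is cycles per second).
  So Hz² = s⁻².
  Combining: F·C·s·Hz² = (kg⁻¹·m⁻²·s⁴·A²) · (s·A) · s · s⁻² = kg⁻¹·m⁻²·s⁴·A³.
Left is A; right is kg⁻¹·m⁻²·s⁴·A³ — different.

No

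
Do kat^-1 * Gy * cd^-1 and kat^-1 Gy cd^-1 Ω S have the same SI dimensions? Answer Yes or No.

Left side:
  kat = mol/s = s⁻¹·mol (catalytic activity).
  So kat⁻¹ = s·mol⁻¹.
  Gy = J/kg (absorbed dose = energy per mass),
      = m²·s⁻².
  Combining: kat⁻¹·Gy·cd⁻¹ = (s·mol⁻¹) · (m²·s⁻²) · cd⁻¹ = m²·s⁻¹·mol⁻¹·cd⁻¹.
Right side:
  kat = mol/s = s⁻¹·mol (catalytic activity).
  So kat⁻¹ = s·mol⁻¹.
  Gy = J/kg (absorbed dose = energy per mass),
      = m²·s⁻².
  Ω = V/A (resistance = voltage per current),
      = kg·m²·s⁻³·A⁻².
  S = 1/Ω (conductance is reciprocal resistance),
      = kg⁻¹·m⁻²·s³·A².
  Combining: kat⁻¹·Gy·cd⁻¹·Ω·S = (s·mol⁻¹) · (m²·s⁻²) · cd⁻¹ · (kg·m²·s⁻³·A⁻²) · (kg⁻¹·m⁻²·s³·A²) = m²·s⁻¹·mol⁻¹·cd⁻¹.
Both reduce to m²·s⁻¹·mol⁻¹·cd⁻¹.

Yes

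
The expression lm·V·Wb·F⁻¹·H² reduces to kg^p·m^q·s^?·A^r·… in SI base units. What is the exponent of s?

lm = cd·sr = cd (luminous flux; sr is dimensionless).
V = W/A (potential = power per current),
    = kg·m²·s⁻³·A⁻¹.
Wb = V·s (flux: a volt is a weber per second),
    = kg·m²·s⁻²·A⁻¹.
F = C/V (capacitance = charge per voltage),
    = A·s/(kg·m²·s⁻³·A⁻¹) (substituting C and V),
    = kg⁻¹·m⁻²·s⁴·A².
So F⁻¹ = kg·m²·s⁻⁴·A⁻².
H = Wb/A (inductance = flux per current),
    = kg·m²·s⁻²·A⁻².
So H² = kg²·m⁴·s⁻⁴·A⁻⁴.
Combining: lm·V·Wb·F⁻¹·H² = cd · (kg·m²·s⁻³·A⁻¹) · (kg·m²·s⁻²·A⁻¹) · (kg·m²·s⁻⁴·A⁻²) · (kg²·m⁴·s⁻⁴·A⁻⁴) = kg⁵·m¹⁰·s⁻¹³·A⁻⁸·cd.
The exponent of s is -13.

-13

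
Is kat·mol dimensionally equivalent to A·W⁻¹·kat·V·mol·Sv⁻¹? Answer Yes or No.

No

Left side:
  kat = s⁻¹·mol.
  Combining: kat·mol = (s⁻¹·mol) · mol = s⁻¹·mol².
Right side:
  W = kg·m²·s⁻³.
  So W⁻¹ = kg⁻¹·m⁻²·s³.
  kat = s⁻¹·mol.
  V = kg·m²·s⁻³·A⁻¹.
  Sv = m²·s⁻².
  So Sv⁻¹ = m⁻²·s².
  Combining: A·W⁻¹·kat·V·mol·Sv⁻¹ = A · (kg⁻¹·m⁻²·s³) · (s⁻¹·mol) · (kg·m²·s⁻³·A⁻¹) · mol · (m⁻²·s²) = m⁻²·s·mol².
Left is s⁻¹·mol²; right is m⁻²·s·mol² — different.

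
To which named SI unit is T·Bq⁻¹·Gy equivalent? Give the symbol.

V

T = Wb/m² (flux density = flux per area),
    = kg·s⁻²·A⁻¹.
Bq = 1/s = s⁻¹ (activity is decays per second).
So Bq⁻¹ = s.
Gy = J/kg (absorbed dose = energy per mass),
    = m²·s⁻².
Combining: T·Bq⁻¹·Gy = (kg·s⁻²·A⁻¹) · s · (m²·s⁻²) = kg·m²·s⁻³·A⁻¹.
kg·m²·s⁻³·A⁻¹ is the base-SI form of the volt.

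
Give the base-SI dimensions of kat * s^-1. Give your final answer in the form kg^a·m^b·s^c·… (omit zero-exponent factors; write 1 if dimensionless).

s⁻²·mol

kat = mol/s = s⁻¹·mol (catalytic activity).
Combining: kat·s⁻¹ = (s⁻¹·mol) · s⁻¹ = s⁻²·mol.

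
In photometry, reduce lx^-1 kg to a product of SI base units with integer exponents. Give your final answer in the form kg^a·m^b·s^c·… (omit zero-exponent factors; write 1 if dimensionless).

lx = lm/m² (illuminance = luminous flux per area),
    = m⁻²·cd.
So lx⁻¹ = m²·cd⁻¹.
Combining: lx⁻¹·kg = (m²·cd⁻¹) · kg = kg·m²·cd⁻¹.

kg·m²·cd⁻¹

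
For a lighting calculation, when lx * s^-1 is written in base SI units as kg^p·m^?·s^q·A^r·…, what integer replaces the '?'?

lx = lm/m² (illuminance = luminous flux per area),
    = m⁻²·cd.
Combining: lx·s⁻¹ = (m⁻²·cd) · s⁻¹ = m⁻²·s⁻¹·cd.
The exponent of m is -2.

-2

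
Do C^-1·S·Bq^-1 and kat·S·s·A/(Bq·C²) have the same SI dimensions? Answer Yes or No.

Left side:
  C = s·A.
  So C⁻¹ = s⁻¹·A⁻¹.
  S = kg⁻¹·m⁻²·s³·A².
  Bq = s⁻¹.
  So Bq⁻¹ = s.
  Combining: C⁻¹·S·Bq⁻¹ = (s⁻¹·A⁻¹) · (kg⁻¹·m⁻²·s³·A²) · s = kg⁻¹·m⁻²·s³·A.
Right side:
  kat = mol/s = s⁻¹·mol (catalytic activity).
  S = 1/Ω (conductance is reciprocal resistance),
      = kg⁻¹·m⁻²·s³·A².
  Bq = 1/s = s⁻¹ (activity is decays per second).
  So Bq⁻¹ = s.
  C = A·s = s·A (charge = current × time).
  So C⁻² = s⁻²·A⁻².
  Combining: kat·S·Bq⁻¹·s·A·C⁻² = (s⁻¹·mol) · (kg⁻¹·m⁻²·s³·A²) · s · s · A · (s⁻²·A⁻²) = kg⁻¹·m⁻²·s²·A·mol.
Left is kg⁻¹·m⁻²·s³·A; right is kg⁻¹·m⁻²·s²·A·mol — different.

No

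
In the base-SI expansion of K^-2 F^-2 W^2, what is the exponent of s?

-14

F = C/V (capacitance = charge per voltage),
    = A·s/(kg·m²·s⁻³·A⁻¹) (substituting C and V),
    = kg⁻¹·m⁻²·s⁴·A².
So F⁻² = kg²·m⁴·s⁻⁸·A⁻⁴.
W = J/s (power = energy per time),
    = kg·m²·s⁻³.
So W² = kg²·m⁴·s⁻⁶.
Combining: K⁻²·F⁻²·W² = K⁻² · (kg²·m⁴·s⁻⁸·A⁻⁴) · (kg²·m⁴·s⁻⁶) = kg⁴·m⁸·s⁻¹⁴·A⁻⁴·K⁻².
The exponent of s is -14.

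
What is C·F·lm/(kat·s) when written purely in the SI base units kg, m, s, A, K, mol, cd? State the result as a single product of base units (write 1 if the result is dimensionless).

kg⁻¹·m⁻²·s⁵·A³·mol⁻¹·cd

C = A·s = s·A (charge = current × time).
F = C/V (capacitance = charge per voltage),
    = A·s/(kg·m²·s⁻³·A⁻¹) (substituting C and V),
    = kg⁻¹·m⁻²·s⁴·A².
kat = mol/s = s⁻¹·mol (catalytic activity).
So kat⁻¹ = s·mol⁻¹.
lm = cd·sr = cd (luminous flux; sr is dimensionless).
Combining: C·F·kat⁻¹·lm·s⁻¹ = (s·A) · (kg⁻¹·m⁻²·s⁴·A²) · (s·mol⁻¹) · cd · s⁻¹ = kg⁻¹·m⁻²·s⁵·A³·mol⁻¹·cd.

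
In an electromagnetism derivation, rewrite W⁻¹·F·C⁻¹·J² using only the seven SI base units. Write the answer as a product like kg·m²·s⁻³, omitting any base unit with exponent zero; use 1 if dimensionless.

s²·A

W = J/s (power = energy per time),
    = kg·m²·s⁻³.
So W⁻¹ = kg⁻¹·m⁻²·s³.
F = C/V (capacitance = charge per voltage),
    = A·s/(kg·m²·s⁻³·A⁻¹) (substituting C and V),
    = kg⁻¹·m⁻²·s⁴·A².
C = A·s = s·A (charge = current × time).
So C⁻¹ = s⁻¹·A⁻¹.
J = N·m (work = force × distance),
    = kg·m²·s⁻².
So J² = kg²·m⁴·s⁻⁴.
Combining: W⁻¹·F·C⁻¹·J² = (kg⁻¹·m⁻²·s³) · (kg⁻¹·m⁻²·s⁴·A²) · (s⁻¹·A⁻¹) · (kg²·m⁴·s⁻⁴) = s²·A.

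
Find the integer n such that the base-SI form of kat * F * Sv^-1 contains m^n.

-4

kat = s⁻¹·mol.
F = kg⁻¹·m⁻²·s⁴·A².
Sv = m²·s⁻².
So Sv⁻¹ = m⁻²·s².
Combining: kat·F·Sv⁻¹ = (s⁻¹·mol) · (kg⁻¹·m⁻²·s⁴·A²) · (m⁻²·s²) = kg⁻¹·m⁻⁴·s⁵·A²·mol.
The exponent of m is -4.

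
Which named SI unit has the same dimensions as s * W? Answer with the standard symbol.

J

W = kg·m²·s⁻³.
Combining: s·W = s · (kg·m²·s⁻³) = kg·m²·s⁻².
kg·m²·s⁻² is the base-SI form of the joule.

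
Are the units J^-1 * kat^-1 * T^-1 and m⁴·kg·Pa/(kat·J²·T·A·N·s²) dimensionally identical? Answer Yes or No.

Left side:
  J = N·m (work = force × distance),
      = kg·m²·s⁻².
  So J⁻¹ = kg⁻¹·m⁻²·s².
  kat = mol/s = s⁻¹·mol (catalytic activity).
  So kat⁻¹ = s·mol⁻¹.
  T = Wb/m² (flux density = flux per area),
      = kg·s⁻²·A⁻¹.
  So T⁻¹ = kg⁻¹·s²·A.
  Combining: J⁻¹·kat⁻¹·T⁻¹ = (kg⁻¹·m⁻²·s²) · (s·mol⁻¹) · (kg⁻¹·s²·A) = kg⁻²·m⁻²·s⁵·A·mol⁻¹.
Right side:
  kat = mol/s = s⁻¹·mol (catalytic activity).
  So kat⁻¹ = s·mol⁻¹.
  J = N·m (work = force × distance),
      = kg·m²·s⁻².
  So J⁻² = kg⁻²·m⁻⁴·s⁴.
  T = Wb/m² (flux density = flux per area),
      = kg·s⁻²·A⁻¹.
  So T⁻¹ = kg⁻¹·s²·A.
  Pa = N/m² (pressure = force per area),
      = kg·m⁻¹·s⁻².
  N = kg·m/s² = kg·m·s⁻² (force = mass × acceleration).
  So N⁻¹ = kg⁻¹·m⁻¹·s².
  Combining: kat⁻¹·J⁻²·T⁻¹·m⁴·A⁻¹·kg·Pa·N⁻¹·s⁻² = (s·mol⁻¹) · (kg⁻²·m⁻⁴·s⁴) · (kg⁻¹·s²·A) · m⁴ · A⁻¹ · kg · (kg·m⁻¹·s⁻²) · (kg⁻¹·m⁻¹·s²) · s⁻² = kg⁻²·m⁻²·s⁵·mol⁻¹.
Left is kg⁻²·m⁻²·s⁵·A·mol⁻¹; right is kg⁻²·m⁻²·s⁵·mol⁻¹ — different.

No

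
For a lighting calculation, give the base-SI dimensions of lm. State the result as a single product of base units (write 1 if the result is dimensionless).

cd

lm = cd.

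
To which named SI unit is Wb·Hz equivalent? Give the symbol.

Wb = kg·m²·s⁻²·A⁻¹.
Hz = s⁻¹.
Combining: Wb·Hz = (kg·m²·s⁻²·A⁻¹) · s⁻¹ = kg·m²·s⁻³·A⁻¹.
kg·m²·s⁻³·A⁻¹ is the base-SI form of the volt.

V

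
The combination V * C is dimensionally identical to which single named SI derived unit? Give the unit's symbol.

J

V = kg·m²·s⁻³·A⁻¹.
C = s·A.
Combining: V·C = (kg·m²·s⁻³·A⁻¹) · (s·A) = kg·m²·s⁻².
kg·m²·s⁻² is the base-SI form of the joule.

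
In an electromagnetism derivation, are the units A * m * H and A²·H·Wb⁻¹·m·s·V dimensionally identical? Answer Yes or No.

Left side:
  H = Wb/A (inductance = flux per current),
      = kg·m²·s⁻²·A⁻².
  Combining: A·m·H = A · m · (kg·m²·s⁻²·A⁻²) = kg·m³·s⁻²·A⁻¹.
Right side:
  H = Wb/A (inductance = flux per current),
      = kg·m²·s⁻²·A⁻².
  Wb = V·s (flux: a volt is a weber per second),
      = kg·m²·s⁻²·A⁻¹.
  So Wb⁻¹ = kg⁻¹·m⁻²·s²·A.
  V = W/A (potential = power per current),
      = kg·m²·s⁻³·A⁻¹.
  Combining: A²·H·Wb⁻¹·m·s·V = A² · (kg·m²·s⁻²·A⁻²) · (kg⁻¹·m⁻²·s²·A) · m · s · (kg·m²·s⁻³·A⁻¹) = kg·m³·s⁻².
Left is kg·m³·s⁻²·A⁻¹; right is kg·m³·s⁻² — different.

No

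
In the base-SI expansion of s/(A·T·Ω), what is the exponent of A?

2

T = Wb/m² (flux density = flux per area),
    = kg·s⁻²·A⁻¹.
So T⁻¹ = kg⁻¹·s²·A.
Ω = V/A (resistance = voltage per current),
    = kg·m²·s⁻³·A⁻².
So Ω⁻¹ = kg⁻¹·m⁻²·s³·A².
Combining: A⁻¹·T⁻¹·s·Ω⁻¹ = A⁻¹ · (kg⁻¹·s²·A) · s · (kg⁻¹·m⁻²·s³·A²) = kg⁻²·m⁻²·s⁶·A².
The exponent of A is 2.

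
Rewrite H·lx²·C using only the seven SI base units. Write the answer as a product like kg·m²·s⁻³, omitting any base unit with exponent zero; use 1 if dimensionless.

kg·m⁻²·s⁻¹·A⁻¹·cd²

H = Wb/A (inductance = flux per current),
    = kg·m²·s⁻²·A⁻².
lx = lm/m² (illuminance = luminous flux per area),
    = m⁻²·cd.
So lx² = m⁻⁴·cd².
C = A·s = s·A (charge = current × time).
Combining: H·lx²·C = (kg·m²·s⁻²·A⁻²) · (m⁻⁴·cd²) · (s·A) = kg·m⁻²·s⁻¹·A⁻¹·cd².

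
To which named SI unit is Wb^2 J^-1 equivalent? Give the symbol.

H

Wb = V·s (flux: a volt is a weber per second),
    = kg·m²·s⁻²·A⁻¹.
So Wb² = kg²·m⁴·s⁻⁴·A⁻².
J = N·m (work = force × distance),
    = kg·m²·s⁻².
So J⁻¹ = kg⁻¹·m⁻²·s².
Combining: Wb²·J⁻¹ = (kg²·m⁴·s⁻⁴·A⁻²) · (kg⁻¹·m⁻²·s²) = kg·m²·s⁻²·A⁻².
kg·m²·s⁻²·A⁻² is the base-SI form of the henry.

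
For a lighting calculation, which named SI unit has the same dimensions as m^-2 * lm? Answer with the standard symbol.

lx

lm = cd.
Combining: m⁻²·lm = m⁻² · cd = m⁻²·cd.
m⁻²·cd is the base-SI form of the lux.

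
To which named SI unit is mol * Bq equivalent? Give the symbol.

Bq = s⁻¹.
Combining: mol·Bq = mol · s⁻¹ = s⁻¹·mol.
s⁻¹·mol is the base-SI form of the katal.

kat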